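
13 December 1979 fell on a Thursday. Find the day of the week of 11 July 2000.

Tuesday

From December 13, 1979 to December 13, 1999: 20 years, of which 5 contain a Feb 29 — 15×365 + 5×366 = 7305 days.
December 1999: 31 − 13 = 18 days remain.
Then January (31), February 2000 (29), March (31), April (30), May (31), June (30): 31 + 29 + 31 + 30 + 31 + 30 = 182 days.
July 1–11, 2000: 11 days.
Residual: 211 days.
Total: 7516 days.
7516 mod 7 = 5, so 5 days after Thursday is Tuesday.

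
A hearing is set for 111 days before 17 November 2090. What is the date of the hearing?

29 July 2090

Count 111 days before November 17, 2090:
July 2090: 31 − 29 = 2 days remain.
Then August (31), September (30), October (31): 31 + 30 + 31 = 92 days.
November 1–17, 2090: 17 days.
Total: 2 + 92 + 17 = 111 days.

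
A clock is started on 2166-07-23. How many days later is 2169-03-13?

964

July 23, 2166 → July 23, 2167: 365 days.
July 23, 2167 → July 23, 2168: 366 days (2168 is a leap year).
July 2168: 31 − 23 = 8 days remain.
Then August (31), September (30), October (31), November (30), December (31), January (31), February 2169 (28): 31 + 30 + 31 + 30 + 31 + 31 + 28 = 212 days.
March 1–13, 2169: 13 days.
Residual: 233 days.
Total: 964 days.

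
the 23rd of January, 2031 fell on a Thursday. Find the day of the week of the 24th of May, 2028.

Wednesday

Count forward from the earlier date (May 24, 2028) to the later (January 23, 2031):
May 24, 2028 → May 24, 2029: 365 days.
May 24, 2029 → May 24, 2030: 365 days.
May 2030: 31 − 24 = 7 days remain.
Then June (30), July (31), August (31), September (30), October (31), November (30), December (31): 30 + 31 + 31 + 30 + 31 + 30 + 31 = 214 days.
January 1–23, 2031: 23 days.
Residual: 244 days.
Total: 974 days.
974 mod 7 = 1, so 1 day before Thursday is Wednesday.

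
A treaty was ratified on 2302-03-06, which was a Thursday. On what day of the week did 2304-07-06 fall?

Wednesday

Day-of-year of March 6, 2302: 65.
Day-of-year of July 6, 2304: 188.
2302 has 365 days, so 365 − 65 = 300 days remain in 2302.
Full years: 2303: 365. Sum = 365.
Total: 300 + 365 + 188 = 853 days.
853 mod 7 = 6, so 6 days after Thursday is Wednesday.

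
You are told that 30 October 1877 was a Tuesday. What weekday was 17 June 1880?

Thursday

Day-of-year of October 30, 1877: 303.
Day-of-year of June 17, 1880: 169.
1877 has 365 days, so 365 − 303 = 62 days remain in 1877.
Full years: 1878: 365; 1879: 365. Sum = 730.
Total: 62 + 730 + 169 = 961 days.
961 mod 7 = 2, so 2 days after Tuesday is Thursday.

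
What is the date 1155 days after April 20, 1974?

June 18, 1977

Count 1155 days after April 20, 1974:
April 20, 1974 → April 20, 1975: 365 days.
April 20, 1975 → April 20, 1976: 366 days (1976 is a leap year).
April 20, 1976 → April 20, 1977: 365 days.
April 1977: 30 − 20 = 10 days remain.
Then May (31): 31 days.
June 1–18, 1977: 18 days.
Residual: 59 days.
Total: 1155 days.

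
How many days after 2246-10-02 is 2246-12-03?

62

October 2246: 31 − 2 = 29 days remain.
Then November (30): 30 days.
December 1–3, 2246: 3 days.
Total: 29 + 30 + 3 = 62 days.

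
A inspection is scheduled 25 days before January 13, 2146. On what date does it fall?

December 19, 2145

Count 25 days before January 13, 2146:
Day-of-year of December 19, 2145: 353.
Day-of-year of January 13, 2146: 13.
2145 has 365 days, so 365 − 353 = 12 days remain in 2145.
Total: 12 + 13 = 25 days.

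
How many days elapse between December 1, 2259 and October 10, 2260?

December 2259: 31 − 1 = 30 days remain.
Then 9 full months totalling 274 days.
October 1–10, 2260: 10 days.
Total: 30 + 274 + 10 = 314 days.

314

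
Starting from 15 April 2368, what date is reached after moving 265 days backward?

25 July 2367

Count 265 days before April 15, 2368:
Day-of-year of July 25, 2367: 206.
Day-of-year of April 15, 2368: 106.
2367 has 365 days, so 365 − 206 = 159 days remain in 2367.
Total: 159 + 106 = 265 days.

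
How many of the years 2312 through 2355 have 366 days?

11

Years divisible by 4 in [2312, 2355]: 2312, 2316, 2320, 2324, 2328, 2332, 2336, 2340, 2344, 2348, 2352.
No century exceptions apply. Count: 11.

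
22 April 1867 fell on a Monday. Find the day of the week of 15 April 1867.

Count forward from the earlier date (April 15, 1867) to the later (April 22, 1867):
Within April 1867: 22 − 15 = 7 days.
7 is a multiple of 7, so 15 April 1867 falls on the same weekday: Monday.

Monday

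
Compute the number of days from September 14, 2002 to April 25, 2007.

1684

September 14, 2002 → September 14, 2003: 365 days.
September 14, 2003 → September 14, 2004: 366 days (2004 is a leap year).
September 14, 2004 → September 14, 2005: 365 days.
September 14, 2005 → September 14, 2006: 365 days.
September 2006: 30 − 14 = 16 days remain.
Then October (31), November (30), December (31), January (31), February 2007 (28), March (31): 31 + 30 + 31 + 31 + 28 + 31 = 182 days.
April 1–25, 2007: 25 days.
Residual: 223 days.
Total: 1684 days.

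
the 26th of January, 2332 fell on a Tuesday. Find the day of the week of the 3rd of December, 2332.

January 2332: 31 − 26 = 5 days remain.
Then 10 full months totalling 304 days.
December 1–3, 2332: 3 days.
Total: 5 + 304 + 3 = 312 days.
312 mod 7 = 4, so 4 days after Tuesday is Saturday.

Saturday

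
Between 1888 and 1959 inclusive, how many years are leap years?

17

Years divisible by 4: 1888, 1892, …, 1956 — 18 in all.
Of these, 1900 is divisible by 100 but not 400, so not leap.
Leap years: 18 − 1 = 17.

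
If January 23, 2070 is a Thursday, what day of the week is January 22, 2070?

Count forward from the earlier date (January 22, 2070) to the later (January 23, 2070):
Within January 2070: 23 − 22 = 1 day.
1 mod 7 = 1, so 1 day before Thursday is Wednesday.

Wednesday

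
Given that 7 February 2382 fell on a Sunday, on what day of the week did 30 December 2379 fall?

Count forward from the earlier date (December 30, 2379) to the later (February 7, 2382):
December 30, 2379 → December 30, 2380: 366 days (2380 is a leap year).
December 30, 2380 → December 30, 2381: 365 days.
December 2381: 31 − 30 = 1 day remains.
Then January (31): 31 days.
February 1–7, 2382: 7 days (2382 is not a leap year).
Residual: 39 days.
Total: 770 days.
770 is a multiple of 7, so 30 December 2379 falls on the same weekday: Sunday.

Sunday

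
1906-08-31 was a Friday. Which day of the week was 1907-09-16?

August 31, 1906 → August 31, 1907: 365 days.
August 1907: 31 − 31 = 0 days remain.
September 1–16, 1907: 16 days.
Residual: 16 days.
Total: 381 days.
381 mod 7 = 3, so 3 days after Friday is Monday.

Monday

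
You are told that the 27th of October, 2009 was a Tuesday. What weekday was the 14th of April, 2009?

Count forward from the earlier date (April 14, 2009) to the later (October 27, 2009):
April 2009: 30 − 14 = 16 days remain.
Then May (31), June (30), July (31), August (31), September (30): 31 + 30 + 31 + 31 + 30 = 153 days.
October 1–27, 2009: 27 days.
Total: 16 + 153 + 27 = 196 days.
196 is a multiple of 7, so the 14th of April, 2009 falls on the same weekday: Tuesday.

Tuesday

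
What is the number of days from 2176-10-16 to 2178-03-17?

517

October 16, 2176 → October 16, 2177: 365 days.
October 2177: 31 − 16 = 15 days remain.
Then November (30), December (31), January (31), February 2178 (28): 30 + 31 + 31 + 28 = 120 days.
March 1–17, 2178: 17 days.
Residual: 152 days.
Total: 517 days.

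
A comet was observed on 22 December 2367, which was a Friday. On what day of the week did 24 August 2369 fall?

Day-of-year of December 22, 2367: 356.
Day-of-year of August 24, 2369: 236.
2367 has 365 days, so 365 − 356 = 9 days remain in 2367.
Full years: 2368: 366. Sum = 366.
Total: 9 + 366 + 236 = 611 days.
611 mod 7 = 2, so 2 days after Friday is Sunday.

Sunday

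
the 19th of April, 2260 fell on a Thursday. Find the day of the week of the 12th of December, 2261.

Thursday

April 2260: 30 − 19 = 11 days remain.
Then 19 full months totalling 579 days.
December 1–12, 2261: 12 days.
Total: 11 + 579 + 12 = 602 days.
602 is a multiple of 7, so the 12th of December, 2261 falls on the same weekday: Thursday.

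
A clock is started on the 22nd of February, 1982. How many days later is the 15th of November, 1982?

266

February 1982: 28 − 22 = 6 days remain (1982 is not a leap year, so February has 28 days).
Then March (31), April (30), May (31), June (30), July (31), August (31), September (30), October (31): 31 + 30 + 31 + 30 + 31 + 31 + 30 + 31 = 245 days.
November 1–15, 1982: 15 days.
Total: 6 + 245 + 15 = 266 days.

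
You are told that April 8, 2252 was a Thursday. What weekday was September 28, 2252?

April 2252: 30 − 8 = 22 days remain.
Then May (31), June (30), July (31), August (31): 31 + 30 + 31 + 31 = 123 days.
September 1–28, 2252: 28 days.
Total: 22 + 123 + 28 = 173 days.
173 mod 7 = 5, so 5 days after Thursday is Tuesday.

Tuesday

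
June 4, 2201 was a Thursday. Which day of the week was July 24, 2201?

June 2201: 30 − 4 = 26 days remain.
July 1–24, 2201: 24 days.
Total: 26 + 24 = 50 days.
50 mod 7 = 1, so 1 day after Thursday is Friday.

Friday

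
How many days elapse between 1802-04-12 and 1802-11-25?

227

April 1802: 30 − 12 = 18 days remain.
Then May (31), June (30), July (31), August (31), September (30), October (31): 31 + 30 + 31 + 31 + 30 + 31 = 184 days.
November 1–25, 1802: 25 days.
Total: 18 + 184 + 25 = 227 days.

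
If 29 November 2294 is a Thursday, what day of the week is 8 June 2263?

Count forward from the earlier date (June 8, 2263) to the later (November 29, 2294):
From June 8, 2263 to June 8, 2294: 31 years, of which 8 contain a Feb 29 — 23×365 + 8×366 = 11323 days.
June 2294: 30 − 8 = 22 days remain.
Then July (31), August (31), September (30), October (31): 31 + 31 + 30 + 31 = 123 days.
November 1–29, 2294: 29 days.
Residual: 174 days.
Total: 11497 days.
11497 mod 7 = 3, so 3 days before Thursday is Monday.

Monday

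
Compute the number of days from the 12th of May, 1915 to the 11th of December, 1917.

May 12, 1915 → May 12, 1916: 366 days (1916 is a leap year).
May 12, 1916 → May 12, 1917: 365 days.
May 1917: 31 − 12 = 19 days remain.
Then June (30), July (31), August (31), September (30), October (31), November (30): 30 + 31 + 31 + 30 + 31 + 30 = 183 days.
December 1–11, 1917: 11 days.
Residual: 213 days.
Total: 944 days.

944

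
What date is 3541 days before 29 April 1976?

19 August 1966

Count 3541 days before April 29, 1976:
Day-of-year of August 19, 1966: 231.
Day-of-year of April 29, 1976: 120.
1966 has 365 days, so 365 − 231 = 134 days remain in 1966.
Full years 1967–1975: 7 common + 2 leap = 7×365 + 2×366 = 3287 days.
Total: 134 + 3287 + 120 = 3541 days.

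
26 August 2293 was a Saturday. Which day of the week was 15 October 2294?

August 26, 2293 → August 26, 2294: 365 days.
August 2294: 31 − 26 = 5 days remain.
Then September (30): 30 days.
October 1–15, 2294: 15 days.
Residual: 50 days.
Total: 415 days.
415 mod 7 = 2, so 2 days after Saturday is Monday.

Monday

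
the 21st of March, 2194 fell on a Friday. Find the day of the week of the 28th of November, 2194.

March 2194: 31 − 21 = 10 days remain.
Then April (30), May (31), June (30), July (31), August (31), September (30), October (31): 30 + 31 + 30 + 31 + 31 + 30 + 31 = 214 days.
November 1–28, 2194: 28 days.
Total: 10 + 214 + 28 = 252 days.
252 is a multiple of 7, so the 28th of November, 2194 falls on the same weekday: Friday.

Friday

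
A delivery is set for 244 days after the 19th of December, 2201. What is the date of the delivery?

the 20th of August, 2202

Count 244 days after December 19, 2201:
Day-of-year of December 19, 2201: 353.
Day-of-year of August 20, 2202: 232.
2201 has 365 days, so 365 − 353 = 12 days remain in 2201.
Total: 12 + 232 = 244 days.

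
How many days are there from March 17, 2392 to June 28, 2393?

468

Day-of-year of March 17, 2392: 77.
Day-of-year of June 28, 2393: 179.
2392 has 366 days, so 366 − 77 = 289 days remain in 2392.
Total: 289 + 179 = 468 days.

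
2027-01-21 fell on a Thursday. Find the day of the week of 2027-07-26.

January 2027: 31 − 21 = 10 days remain.
Then February 2027 (28), March (31), April (30), May (31), June (30): 28 + 31 + 30 + 31 + 30 = 150 days.
July 1–26, 2027: 26 days.
Total: 10 + 150 + 26 = 186 days.
186 mod 7 = 4, so 4 days after Thursday is Monday.

Monday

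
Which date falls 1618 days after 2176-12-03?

2181-05-09

Count 1618 days after December 3, 2176:
Day-of-year of December 3, 2176: 338.
Day-of-year of May 9, 2181: 129.
2176 has 366 days, so 366 − 338 = 28 days remain in 2176.
Full years: 2177: 365; 2178: 365; 2179: 365; 2180: 366. Sum = 1461.
Total: 28 + 1461 + 129 = 1618 days.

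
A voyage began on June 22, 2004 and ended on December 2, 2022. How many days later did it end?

6737

From June 22, 2004 to June 22, 2022: 18 years, of which 4 contain a Feb 29 — 14×365 + 4×366 = 6574 days.
June 2022: 30 − 22 = 8 days remain.
Then July (31), August (31), September (30), October (31), November (30): 31 + 31 + 30 + 31 + 30 = 153 days.
December 1–2, 2022: 2 days.
Residual: 163 days.
Total: 6737 days.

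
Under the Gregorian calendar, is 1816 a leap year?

1816 is a leap year.

Yes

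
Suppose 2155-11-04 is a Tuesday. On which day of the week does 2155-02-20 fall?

Count forward from the earlier date (February 20, 2155) to the later (November 4, 2155):
February 2155: 28 − 20 = 8 days remain (2155 is not a leap year, so February has 28 days).
Then March (31), April (30), May (31), June (30), July (31), August (31), September (30), October (31): 31 + 30 + 31 + 30 + 31 + 31 + 30 + 31 = 245 days.
November 1–4, 2155: 4 days.
Total: 8 + 245 + 4 = 257 days.
257 mod 7 = 5, so 5 days before Tuesday is Thursday.

Thursday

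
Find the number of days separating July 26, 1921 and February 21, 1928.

Day-of-year of July 26, 1921: 207.
Day-of-year of February 21, 1928: 52.
1921 has 365 days, so 365 − 207 = 158 days remain in 1921.
Full years: 1922: 365; 1923: 365; 1924: 366; 1925: 365; 1926: 365; 1927: 365. Sum = 2191.
Total: 158 + 2191 + 52 = 2401 days.

2401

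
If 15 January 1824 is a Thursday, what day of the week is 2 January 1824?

Friday

Count forward from the earlier date (January 2, 1824) to the later (January 15, 1824):
Within January 1824: 15 − 2 = 13 days.
13 mod 7 = 6, so 6 days before Thursday is Friday.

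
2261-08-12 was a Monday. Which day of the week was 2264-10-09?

Day-of-year of August 12, 2261: 224.
Day-of-year of October 9, 2264: 283.
2261 has 365 days, so 365 − 224 = 141 days remain in 2261.
Full years: 2262: 365; 2263: 365. Sum = 730.
Total: 141 + 730 + 283 = 1154 days.
1154 mod 7 = 6, so 6 days after Monday is Sunday.

Sunday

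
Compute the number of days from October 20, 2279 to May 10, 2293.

From October 20, 2279 to October 20, 2292: 13 years, of which 4 contain a Feb 29 — 9×365 + 4×366 = 4749 days.
October 2292: 31 − 20 = 11 days remain.
Then November (30), December (31), January (31), February 2293 (28), March (31), April (30): 30 + 31 + 31 + 28 + 31 + 30 = 181 days.
May 1–10, 2293: 10 days.
Residual: 202 days.
Total: 4951 days.

4951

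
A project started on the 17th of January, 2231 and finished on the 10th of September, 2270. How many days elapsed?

14481

Day-of-year of January 17, 2231: 17.
Day-of-year of September 10, 2270: 253.
2231 has 365 days, so 365 − 17 = 348 days remain in 2231.
Full years 2232–2269: 28 common + 10 leap = 28×365 + 10×366 = 13880 days.
Total: 348 + 13880 + 253 = 14481 days.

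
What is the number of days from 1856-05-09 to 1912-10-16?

20613

Day-of-year of May 9, 1856: 130.
Day-of-year of October 16, 1912: 290.
1856 has 366 days, so 366 − 130 = 236 days remain in 1856.
Full years 1857–1911: 43 common + 12 leap = 43×365 + 12×366 = 20087 days.
Total: 236 + 20087 + 290 = 20613 days.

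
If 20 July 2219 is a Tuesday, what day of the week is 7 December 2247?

Tuesday

Day-of-year of July 20, 2219: 201.
Day-of-year of December 7, 2247: 341.
2219 has 365 days, so 365 − 201 = 164 days remain in 2219.
Full years 2220–2246: 20 common + 7 leap = 20×365 + 7×366 = 9862 days.
Total: 164 + 9862 + 341 = 10367 days.
10367 is a multiple of 7, so 7 December 2247 falls on the same weekday: Tuesday.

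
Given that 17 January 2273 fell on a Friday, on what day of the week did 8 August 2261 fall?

Thursday

Count forward from the earlier date (August 8, 2261) to the later (January 17, 2273):
From August 8, 2261 to August 8, 2272: 11 years, of which 3 contain a Feb 29 — 8×365 + 3×366 = 4018 days.
August 2272: 31 − 8 = 23 days remain.
Then September (30), October (31), November (30), December (31): 30 + 31 + 30 + 31 = 122 days.
January 1–17, 2273: 17 days.
Residual: 162 days.
Total: 4180 days.
4180 mod 7 = 1, so 1 day before Friday is Thursday.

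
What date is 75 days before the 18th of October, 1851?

the 4th of August, 1851

Count 75 days before October 18, 1851:
August 1851: 31 − 4 = 27 days remain.
Then September (30): 30 days.
October 1–18, 1851: 18 days.
Total: 27 + 30 + 18 = 75 days.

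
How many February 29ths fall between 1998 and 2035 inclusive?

Years divisible by 4 in [1998, 2035]: 2000, 2004, 2008, 2012, 2016, 2020, 2024, 2028, 2032.
2000 is divisible by 400, so still leap.
No century exceptions apply. Count: 9.

9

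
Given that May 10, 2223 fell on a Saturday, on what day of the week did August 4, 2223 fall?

May 2223: 31 − 10 = 21 days remain.
Then June (30), July (31): 30 + 31 = 61 days.
August 1–4, 2223: 4 days.
Total: 21 + 61 + 4 = 86 days.
86 mod 7 = 2, so 2 days after Saturday is Monday.

Monday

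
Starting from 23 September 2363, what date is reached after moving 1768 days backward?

20 November 2358

Count 1768 days before September 23, 2363:
Day-of-year of November 20, 2358: 324.
Day-of-year of September 23, 2363: 266.
2358 has 365 days, so 365 − 324 = 41 days remain in 2358.
Full years: 2359: 365; 2360: 366; 2361: 365; 2362: 365. Sum = 1461.
Total: 41 + 1461 + 266 = 1768 days.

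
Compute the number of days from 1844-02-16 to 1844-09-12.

209

February 1844: 29 − 16 = 13 days remain (1844 is a leap year, so February has 29 days).
Then March (31), April (30), May (31), June (30), July (31), August (31): 31 + 30 + 31 + 30 + 31 + 31 = 184 days.
September 1–12, 1844: 12 days.
Total: 13 + 184 + 12 = 209 days.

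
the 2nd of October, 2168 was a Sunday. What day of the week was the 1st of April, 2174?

October 2, 2168 → October 2, 2169: 365 days.
October 2, 2169 → October 2, 2170: 365 days.
October 2, 2170 → October 2, 2171: 365 days.
October 2, 2171 → October 2, 2172: 366 days (2172 is a leap year).
October 2, 2172 → October 2, 2173: 365 days.
October 2173: 31 − 2 = 29 days remain.
Then November (30), December (31), January (31), February 2174 (28), March (31): 30 + 31 + 31 + 28 + 31 = 151 days.
April 1, 2174: 1 day.
Residual: 181 days.
Total: 2007 days.
2007 mod 7 = 5, so 5 days after Sunday is Friday.

Friday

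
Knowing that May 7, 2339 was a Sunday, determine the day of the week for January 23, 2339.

Count forward from the earlier date (January 23, 2339) to the later (May 7, 2339):
January 2339: 31 − 23 = 8 days remain.
Then February 2339 (28), March (31), April (30): 28 + 31 + 30 = 89 days.
May 1–7, 2339: 7 days.
Total: 8 + 89 + 7 = 104 days.
104 mod 7 = 6, so 6 days before Sunday is Monday.

Monday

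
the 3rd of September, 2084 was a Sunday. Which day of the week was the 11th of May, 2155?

Day-of-year of September 3, 2084: 247.
Day-of-year of May 11, 2155: 131.
2084 has 366 days, so 366 − 247 = 119 days remain in 2084.
Full years 2085–2154: 54 common + 16 leap = 54×365 + 16×366 = 25566 days.
Total: 119 + 25566 + 131 = 25816 days.
25816 is a multiple of 7, so the 11th of May, 2155 falls on the same weekday: Sunday.

Sunday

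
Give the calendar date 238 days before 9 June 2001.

14 October 2000

Count 238 days before June 9, 2001:
October 2000: 31 − 14 = 17 days remain.
Then November (30), December (31), January (31), February 2001 (28), March (31), April (30), May (31): 30 + 31 + 31 + 28 + 31 + 30 + 31 = 212 days.
June 1–9, 2001: 9 days.
Total: 17 + 212 + 9 = 238 days.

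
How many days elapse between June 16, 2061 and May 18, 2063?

June 16, 2061 → June 16, 2062: 365 days.
June 2062: 30 − 16 = 14 days remain.
Then 10 full months totalling 304 days.
May 1–18, 2063: 18 days.
Residual: 336 days.
Total: 701 days.

701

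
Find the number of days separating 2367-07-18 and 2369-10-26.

831

July 18, 2367 → July 18, 2368: 366 days (2368 is a leap year).
July 18, 2368 → July 18, 2369: 365 days.
July 2369: 31 − 18 = 13 days remain.
Then August (31), September (30): 31 + 30 = 61 days.
October 1–26, 2369: 26 days.
Residual: 100 days.
Total: 831 days.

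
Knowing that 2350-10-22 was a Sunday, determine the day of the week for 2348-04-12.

Count forward from the earlier date (April 12, 2348) to the later (October 22, 2350):
Day-of-year of April 12, 2348: 103.
Day-of-year of October 22, 2350: 295.
2348 has 366 days, so 366 − 103 = 263 days remain in 2348.
Full years: 2349: 365. Sum = 365.
Total: 263 + 365 + 295 = 923 days.
923 mod 7 = 6, so 6 days before Sunday is Monday.

Monday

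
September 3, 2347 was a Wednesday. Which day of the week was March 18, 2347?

Tuesday

Count forward from the earlier date (March 18, 2347) to the later (September 3, 2347):
March 2347: 31 − 18 = 13 days remain.
Then April (30), May (31), June (30), July (31), August (31): 30 + 31 + 30 + 31 + 31 = 153 days.
September 1–3, 2347: 3 days.
Total: 13 + 153 + 3 = 169 days.
169 mod 7 = 1, so 1 day before Wednesday is Tuesday.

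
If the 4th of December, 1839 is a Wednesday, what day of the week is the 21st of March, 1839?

Count forward from the earlier date (March 21, 1839) to the later (December 4, 1839):
March 1839: 31 − 21 = 10 days remain.
Then April (30), May (31), June (30), July (31), August (31), September (30), October (31), November (30): 30 + 31 + 30 + 31 + 31 + 30 + 31 + 30 = 244 days.
December 1–4, 1839: 4 days.
Total: 10 + 244 + 4 = 258 days.
258 mod 7 = 6, so 6 days before Wednesday is Thursday.

Thursday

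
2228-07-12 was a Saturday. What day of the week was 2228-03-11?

Count forward from the earlier date (March 11, 2228) to the later (July 12, 2228):
March 2228: 31 − 11 = 20 days remain.
Then April (30), May (31), June (30): 30 + 31 + 30 = 91 days.
July 1–12, 2228: 12 days.
Total: 20 + 91 + 12 = 123 days.
123 mod 7 = 4, so 4 days before Saturday is Tuesday.

Tuesday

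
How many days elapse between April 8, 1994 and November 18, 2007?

4972

Day-of-year of April 8, 1994: 98.
Day-of-year of November 18, 2007: 322.
1994 has 365 days, so 365 − 98 = 267 days remain in 1994.
Full years 1995–2006: 9 common + 3 leap = 9×365 + 3×366 = 4383 days.
Total: 267 + 4383 + 322 = 4972 days.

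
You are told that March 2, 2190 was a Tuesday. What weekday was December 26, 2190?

Sunday

March 2190: 31 − 2 = 29 days remain.
Then April (30), May (31), June (30), July (31), August (31), September (30), October (31), November (30): 30 + 31 + 30 + 31 + 31 + 30 + 31 + 30 = 244 days.
December 1–26, 2190: 26 days.
Total: 29 + 244 + 26 = 299 days.
299 mod 7 = 5, so 5 days after Tuesday is Sunday.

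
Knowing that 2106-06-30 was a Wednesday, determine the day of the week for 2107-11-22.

June 2106: 30 − 30 = 0 days remain.
Then 16 full months totalling 488 days.
November 1–22, 2107: 22 days.
Total: 0 + 488 + 22 = 510 days.
510 mod 7 = 6, so 6 days after Wednesday is Tuesday.

Tuesday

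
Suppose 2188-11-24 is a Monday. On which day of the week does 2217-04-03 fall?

Day-of-year of November 24, 2188: 329.
Day-of-year of April 3, 2217: 93.
2188 has 366 days, so 366 − 329 = 37 days remain in 2188.
Full years 2189–2216: 22 common + 6 leap = 22×365 + 6×366 = 10226 days.
Total: 37 + 10226 + 93 = 10356 days.
10356 mod 7 = 3, so 3 days after Monday is Thursday.

Thursday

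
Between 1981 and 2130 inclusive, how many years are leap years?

Years divisible by 4: 1984, 1988, …, 2128 — 37 in all.
Of these, 2100 is divisible by 100 but not 400, so not leap.
2000 is divisible by 400, so still leap.
Leap years: 37 − 1 = 36.

36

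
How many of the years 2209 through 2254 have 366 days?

11

Years divisible by 4 in [2209, 2254]: 2212, 2216, 2220, 2224, 2228, 2232, 2236, 2240, 2244, 2248, 2252.
No century exceptions apply. Count: 11.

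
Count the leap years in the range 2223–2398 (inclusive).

Years divisible by 4: 2224, 2228, …, 2396 — 44 in all.
Of these, 2300 is divisible by 100 but not 400, so not leap.
Leap years: 44 − 1 = 43.

43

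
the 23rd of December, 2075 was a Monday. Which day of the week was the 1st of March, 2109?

Friday

From December 23, 2075 to December 23, 2108: 33 years, of which 8 contain a Feb 29 — 25×365 + 8×366 = 12053 days.
(2100 is not a leap year (divisible by 100 but not 400).)
December 2108: 31 − 23 = 8 days remain.
Then January (31), February 2109 (28): 31 + 28 = 59 days.
March 1, 2109: 1 day.
Residual: 68 days.
Total: 12121 days.
12121 mod 7 = 4, so 4 days after Monday is Friday.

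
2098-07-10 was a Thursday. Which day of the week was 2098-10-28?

Tuesday

July 2098: 31 − 10 = 21 days remain.
Then August (31), September (30): 31 + 30 = 61 days.
October 1–28, 2098: 28 days.
Total: 21 + 61 + 28 = 110 days.
110 mod 7 = 5, so 5 days after Thursday is Tuesday.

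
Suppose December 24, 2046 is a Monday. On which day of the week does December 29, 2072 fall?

Thursday

From December 24, 2046 to December 24, 2072: 26 years, of which 7 contain a Feb 29 — 19×365 + 7×366 = 9497 days.
Within December 2072: 29 − 24 = 5 days.
Total: 9502 days.
9502 mod 7 = 3, so 3 days after Monday is Thursday.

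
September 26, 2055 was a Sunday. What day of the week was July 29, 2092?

Day-of-year of September 26, 2055: 269.
Day-of-year of July 29, 2092: 211.
2055 has 365 days, so 365 − 269 = 96 days remain in 2055.
Full years 2056–2091: 27 common + 9 leap = 27×365 + 9×366 = 13149 days.
Total: 96 + 13149 + 211 = 13456 days.
13456 mod 7 = 2, so 2 days after Sunday is Tuesday.

Tuesday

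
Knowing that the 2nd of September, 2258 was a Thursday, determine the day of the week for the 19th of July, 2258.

Count forward from the earlier date (July 19, 2258) to the later (September 2, 2258):
July 2258: 31 − 19 = 12 days remain.
Then August (31): 31 days.
September 1–2, 2258: 2 days.
Total: 12 + 31 + 2 = 45 days.
45 mod 7 = 3, so 3 days before Thursday is Monday.

Monday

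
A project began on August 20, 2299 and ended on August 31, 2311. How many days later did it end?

From August 20, 2299 to August 20, 2311: 12 years, of which 2 contain a Feb 29 — 10×365 + 2×366 = 4382 days.
(2300 is not a leap year (divisible by 100 but not 400).)
Within August 2311: 31 − 20 = 11 days.
Total: 4393 days.

4393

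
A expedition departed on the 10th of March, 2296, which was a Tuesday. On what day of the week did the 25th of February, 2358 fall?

From March 10, 2296 to March 10, 2357: 61 years, of which 14 contain a Feb 29 — 47×365 + 14×366 = 22279 days.
(2300 is not a leap year (divisible by 100 but not 400).)
March 2357: 31 − 10 = 21 days remain.
Then 10 full months totalling 306 days.
February 1–25, 2358: 25 days (2358 is not a leap year).
Residual: 352 days.
Total: 22631 days.
22631 is a multiple of 7, so the 25th of February, 2358 falls on the same weekday: Tuesday.

Tuesday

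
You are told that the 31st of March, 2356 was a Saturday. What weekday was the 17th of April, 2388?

From March 31, 2356 to March 31, 2388: 32 years, of which 8 contain a Feb 29 — 24×365 + 8×366 = 11688 days.
March 2388: 31 − 31 = 0 days remain.
April 1–17, 2388: 17 days.
Residual: 17 days.
Total: 11705 days.
11705 mod 7 = 1, so 1 day after Saturday is Sunday.

Sunday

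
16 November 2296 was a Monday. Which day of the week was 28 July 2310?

Day-of-year of November 16, 2296: 321.
Day-of-year of July 28, 2310: 209.
2296 has 366 days, so 366 − 321 = 45 days remain in 2296.
Full years 2297–2309: 11 common + 2 leap = 11×365 + 2×366 = 4747 days.
Total: 45 + 4747 + 209 = 5001 days.
5001 mod 7 = 3, so 3 days after Monday is Thursday.

Thursday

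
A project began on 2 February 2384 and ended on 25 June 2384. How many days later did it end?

February 2384: 29 − 2 = 27 days remain (2384 is a leap year, so February has 29 days).
Then March (31), April (30), May (31): 31 + 30 + 31 = 92 days.
June 1–25, 2384: 25 days.
Total: 27 + 92 + 25 = 144 days.

144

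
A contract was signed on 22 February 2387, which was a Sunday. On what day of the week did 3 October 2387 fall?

February 2387: 28 − 22 = 6 days remain (2387 is not a leap year, so February has 28 days).
Then March (31), April (30), May (31), June (30), July (31), August (31), September (30): 31 + 30 + 31 + 30 + 31 + 31 + 30 = 214 days.
October 1–3, 2387: 3 days.
Total: 6 + 214 + 3 = 223 days.
223 mod 7 = 6, so 6 days after Sunday is Saturday.

Saturday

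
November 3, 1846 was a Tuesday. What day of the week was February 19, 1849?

November 3, 1846 → November 3, 1847: 365 days.
November 3, 1847 → November 3, 1848: 366 days (1848 is a leap year).
November 1848: 30 − 3 = 27 days remain.
Then December (31), January (31): 31 + 31 = 62 days.
February 1–19, 1849: 19 days (1849 is not a leap year).
Residual: 108 days.
Total: 839 days.
839 mod 7 = 6, so 6 days after Tuesday is Monday.

Monday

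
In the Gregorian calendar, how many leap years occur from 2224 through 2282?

15

Years divisible by 4: 2224, 2228, …, 2280 — 15 in all.
No century exceptions apply. Count: 15.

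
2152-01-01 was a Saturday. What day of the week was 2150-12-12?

Count forward from the earlier date (December 12, 2150) to the later (January 1, 2152):
Day-of-year of December 12, 2150: 346.
Day-of-year of January 1, 2152: 1.
2150 has 365 days, so 365 − 346 = 19 days remain in 2150.
Full years: 2151: 365. Sum = 365.
Total: 19 + 365 + 1 = 385 days.
385 is a multiple of 7, so 2150-12-12 falls on the same weekday: Saturday.

Saturday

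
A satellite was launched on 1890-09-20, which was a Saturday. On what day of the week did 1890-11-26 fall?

September 1890: 30 − 20 = 10 days remain.
Then October (31): 31 days.
November 1–26, 1890: 26 days.
Total: 10 + 31 + 26 = 67 days.
67 mod 7 = 4, so 4 days after Saturday is Wednesday.

Wednesday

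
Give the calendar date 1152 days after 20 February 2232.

17 April 2235

Count 1152 days after February 20, 2232:
Day-of-year of February 20, 2232: 51.
Day-of-year of April 17, 2235: 107.
2232 has 366 days, so 366 − 51 = 315 days remain in 2232.
Full years: 2233: 365; 2234: 365. Sum = 730.
Total: 315 + 730 + 107 = 1152 days.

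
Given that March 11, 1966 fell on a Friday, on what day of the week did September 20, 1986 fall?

From March 11, 1966 to March 11, 1986: 20 years, of which 5 contain a Feb 29 — 15×365 + 5×366 = 7305 days.
March 1986: 31 − 11 = 20 days remain.
Then April (30), May (31), June (30), July (31), August (31): 30 + 31 + 30 + 31 + 31 = 153 days.
September 1–20, 1986: 20 days.
Residual: 193 days.
Total: 7498 days.
7498 mod 7 = 1, so 1 day after Friday is Saturday.

Saturday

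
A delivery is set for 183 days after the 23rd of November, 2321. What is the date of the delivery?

the 25th of May, 2322

Count 183 days after November 23, 2321:
November 2321: 30 − 23 = 7 days remain.
Then December (31), January (31), February 2322 (28), March (31), April (30): 31 + 31 + 28 + 31 + 30 = 151 days.
May 1–25, 2322: 25 days.
Total: 7 + 151 + 25 = 183 days.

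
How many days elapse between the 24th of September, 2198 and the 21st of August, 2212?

From September 24, 2198 to September 24, 2211: 13 years, of which 2 contain a Feb 29 — 11×365 + 2×366 = 4747 days.
(2200 is not a leap year (divisible by 100 but not 400).)
September 2211: 30 − 24 = 6 days remain.
Then 10 full months totalling 305 days.
August 1–21, 2212: 21 days.
Residual: 332 days.
Total: 5079 days.

5079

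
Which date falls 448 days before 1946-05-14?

1945-02-20

Count 448 days before May 14, 1946:
February 20, 1945 → February 20, 1946: 365 days.
February 1946: 28 − 20 = 8 days remain (1946 is not a leap year, so February has 28 days).
Then March (31), April (30): 31 + 30 = 61 days.
May 1–14, 1946: 14 days.
Residual: 83 days.
Total: 448 days.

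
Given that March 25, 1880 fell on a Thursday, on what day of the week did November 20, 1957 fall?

Wednesday

Day-of-year of March 25, 1880: 85.
Day-of-year of November 20, 1957: 324.
1880 has 366 days, so 366 − 85 = 281 days remain in 1880.
Full years 1881–1956: 58 common + 18 leap = 58×365 + 18×366 = 27758 days.
Total: 281 + 27758 + 324 = 28363 days.
28363 mod 7 = 6, so 6 days after Thursday is Wednesday.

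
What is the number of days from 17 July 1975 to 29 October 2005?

Day-of-year of July 17, 1975: 198.
Day-of-year of October 29, 2005: 302.
1975 has 365 days, so 365 − 198 = 167 days remain in 1975.
Full years 1976–2004: 21 common + 8 leap = 21×365 + 8×366 = 10593 days.
Total: 167 + 10593 + 302 = 11062 days.

11062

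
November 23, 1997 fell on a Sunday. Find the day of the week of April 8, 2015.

Day-of-year of November 23, 1997: 327.
Day-of-year of April 8, 2015: 98.
1997 has 365 days, so 365 − 327 = 38 days remain in 1997.
Full years 1998–2014: 13 common + 4 leap = 13×365 + 4×366 = 6209 days.
Total: 38 + 6209 + 98 = 6345 days.
6345 mod 7 = 3, so 3 days after Sunday is Wednesday.

Wednesday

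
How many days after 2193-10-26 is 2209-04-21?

From October 26, 2193 to October 26, 2208: 15 years, of which 3 contain a Feb 29 — 12×365 + 3×366 = 5478 days.
(2200 is not a leap year (divisible by 100 but not 400).)
October 2208: 31 − 26 = 5 days remain.
Then November (30), December (31), January (31), February 2209 (28), March (31): 30 + 31 + 31 + 28 + 31 = 151 days.
April 1–21, 2209: 21 days.
Residual: 177 days.
Total: 5655 days.

5655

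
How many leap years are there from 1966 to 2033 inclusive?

Years divisible by 4: 1968, 1972, …, 2032 — 17 in all.
2000 is divisible by 400, so still leap.
No century exceptions apply. Count: 17.

17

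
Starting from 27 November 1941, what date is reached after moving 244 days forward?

29 July 1942

Count 244 days after November 27, 1941:
Day-of-year of November 27, 1941: 331.
Day-of-year of July 29, 1942: 210.
1941 has 365 days, so 365 − 331 = 34 days remain in 1941.
Total: 34 + 210 = 244 days.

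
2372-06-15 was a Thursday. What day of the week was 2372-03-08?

Wednesday

Count forward from the earlier date (March 8, 2372) to the later (June 15, 2372):
March 2372: 31 − 8 = 23 days remain.
Then April (30), May (31): 30 + 31 = 61 days.
June 1–15, 2372: 15 days.
Total: 23 + 61 + 15 = 99 days.
99 mod 7 = 1, so 1 day before Thursday is Wednesday.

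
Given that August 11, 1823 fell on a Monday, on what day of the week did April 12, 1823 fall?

Count forward from the earlier date (April 12, 1823) to the later (August 11, 1823):
April 1823: 30 − 12 = 18 days remain.
Then May (31), June (30), July (31): 31 + 30 + 31 = 92 days.
August 1–11, 1823: 11 days.
Total: 18 + 92 + 11 = 121 days.
121 mod 7 = 2, so 2 days before Monday is Saturday.

Saturday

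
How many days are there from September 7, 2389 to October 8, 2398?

3318

From September 7, 2389 to September 7, 2398: 9 years, of which 2 contain a Feb 29 — 7×365 + 2×366 = 3287 days.
September 2398: 30 − 7 = 23 days remain.
October 1–8, 2398: 8 days.
Residual: 31 days.
Total: 3318 days.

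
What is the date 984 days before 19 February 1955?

10 June 1952

Count 984 days before February 19, 1955:
June 10, 1952 → June 10, 1953: 365 days.
June 10, 1953 → June 10, 1954: 365 days.
June 1954: 30 − 10 = 20 days remain.
Then July (31), August (31), September (30), October (31), November (30), December (31), January (31): 31 + 31 + 30 + 31 + 30 + 31 + 31 = 215 days.
February 1–19, 1955: 19 days (1955 is not a leap year).
Residual: 254 days.
Total: 984 days.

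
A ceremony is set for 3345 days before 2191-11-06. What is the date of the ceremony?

2182-09-09

Count 3345 days before November 6, 2191:
Day-of-year of September 9, 2182: 252.
Day-of-year of November 6, 2191: 310.
2182 has 365 days, so 365 − 252 = 113 days remain in 2182.
Full years 2183–2190: 6 common + 2 leap = 6×365 + 2×366 = 2922 days.
Total: 113 + 2922 + 310 = 3345 days.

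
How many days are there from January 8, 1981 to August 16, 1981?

220

January 1981: 31 − 8 = 23 days remain.
Then February 1981 (28), March (31), April (30), May (31), June (30), July (31): 28 + 31 + 30 + 31 + 30 + 31 = 181 days.
August 1–16, 1981: 16 days.
Total: 23 + 181 + 16 = 220 days.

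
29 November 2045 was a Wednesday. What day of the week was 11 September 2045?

Count forward from the earlier date (September 11, 2045) to the later (November 29, 2045):
September 2045: 30 − 11 = 19 days remain.
Then October (31): 31 days.
November 1–29, 2045: 29 days.
Total: 19 + 31 + 29 = 79 days.
79 mod 7 = 2, so 2 days before Wednesday is Monday.

Monday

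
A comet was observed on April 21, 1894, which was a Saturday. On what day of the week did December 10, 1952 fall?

Wednesday

Day-of-year of April 21, 1894: 111.
Day-of-year of December 10, 1952: 345.
1894 has 365 days, so 365 − 111 = 254 days remain in 1894.
Full years 1895–1951: 44 common + 13 leap = 44×365 + 13×366 = 20818 days.
Total: 254 + 20818 + 345 = 21417 days.
21417 mod 7 = 4, so 4 days after Saturday is Wednesday.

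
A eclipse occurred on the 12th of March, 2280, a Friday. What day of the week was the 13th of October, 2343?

Day-of-year of March 12, 2280: 72.
Day-of-year of October 13, 2343: 286.
2280 has 366 days, so 366 − 72 = 294 days remain in 2280.
Full years 2281–2342: 48 common + 14 leap = 48×365 + 14×366 = 22644 days.
Total: 294 + 22644 + 286 = 23224 days.
23224 mod 7 = 5, so 5 days after Friday is Wednesday.

Wednesday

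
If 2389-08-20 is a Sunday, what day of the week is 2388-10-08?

Count forward from the earlier date (October 8, 2388) to the later (August 20, 2389):
October 2388: 31 − 8 = 23 days remain.
Then 9 full months totalling 273 days.
August 1–20, 2389: 20 days.
Residual: 316 days.
Total: 316 days.
316 mod 7 = 1, so 1 day before Sunday is Saturday.

Saturday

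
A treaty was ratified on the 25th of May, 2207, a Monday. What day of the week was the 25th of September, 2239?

Day-of-year of May 25, 2207: 145.
Day-of-year of September 25, 2239: 268.
2207 has 365 days, so 365 − 145 = 220 days remain in 2207.
Full years 2208–2238: 23 common + 8 leap = 23×365 + 8×366 = 11323 days.
Total: 220 + 11323 + 268 = 11811 days.
11811 mod 7 = 2, so 2 days after Monday is Wednesday.

Wednesday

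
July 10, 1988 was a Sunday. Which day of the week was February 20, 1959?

Friday

Count forward from the earlier date (February 20, 1959) to the later (July 10, 1988):
From February 20, 1959 to February 20, 1988: 29 years, of which 7 contain a Feb 29 — 22×365 + 7×366 = 10592 days.
February 1988: 29 − 20 = 9 days remain (1988 is a leap year, so February has 29 days).
Then March (31), April (30), May (31), June (30): 31 + 30 + 31 + 30 = 122 days.
July 1–10, 1988: 10 days.
Residual: 141 days.
Total: 10733 days.
10733 mod 7 = 2, so 2 days before Sunday is Friday.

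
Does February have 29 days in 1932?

1932 is a leap year.

Yes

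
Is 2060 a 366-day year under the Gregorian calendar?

Yes

2060 is a leap year.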